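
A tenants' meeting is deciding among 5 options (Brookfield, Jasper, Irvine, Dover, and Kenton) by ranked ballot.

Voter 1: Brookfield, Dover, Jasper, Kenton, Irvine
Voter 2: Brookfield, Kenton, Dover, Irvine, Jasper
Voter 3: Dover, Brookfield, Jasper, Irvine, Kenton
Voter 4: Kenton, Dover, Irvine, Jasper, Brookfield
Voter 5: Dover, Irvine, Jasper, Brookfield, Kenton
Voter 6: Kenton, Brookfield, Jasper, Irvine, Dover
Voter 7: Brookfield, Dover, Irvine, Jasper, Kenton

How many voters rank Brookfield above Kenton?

Ballots ranking Brookfield above Kenton: 5.
Ballots ranking Kenton above Brookfield: 2.
So 5 of 7 voters prefer Brookfield to Kenton.

5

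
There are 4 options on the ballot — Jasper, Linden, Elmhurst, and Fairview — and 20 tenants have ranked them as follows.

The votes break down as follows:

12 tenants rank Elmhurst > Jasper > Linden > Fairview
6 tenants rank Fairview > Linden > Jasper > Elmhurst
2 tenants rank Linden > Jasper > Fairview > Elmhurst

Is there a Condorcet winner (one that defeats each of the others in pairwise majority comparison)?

Yes

Head-to-head results (20 voters total):
Jasper vs Linden: Jasper wins 12–8.
Jasper vs Elmhurst: Elmhurst wins 12–8.
Jasper vs Fairview: Jasper wins 14–6.
Linden vs Elmhurst: Elmhurst wins 12–8.
Linden vs Fairview: Linden wins 14–6.
Elmhurst vs Fairview: Elmhurst wins 12–8.
Elmhurst beats each rival — Jasper (12–8), Linden (12–8), Fairview (12–8) — so Elmhurst is the Condorcet winner.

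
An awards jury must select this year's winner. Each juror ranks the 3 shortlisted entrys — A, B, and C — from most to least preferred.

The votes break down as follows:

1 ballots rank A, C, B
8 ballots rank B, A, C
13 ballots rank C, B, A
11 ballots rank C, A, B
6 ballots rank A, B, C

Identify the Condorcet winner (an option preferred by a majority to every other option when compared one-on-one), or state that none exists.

Head-to-head results (39 voters total):
A vs B: B wins 21–18.
A vs C: C wins 24–15.
B vs C: C wins 25–14.
C beats each rival — A (24–15), B (25–14) — so C is the Condorcet winner.

C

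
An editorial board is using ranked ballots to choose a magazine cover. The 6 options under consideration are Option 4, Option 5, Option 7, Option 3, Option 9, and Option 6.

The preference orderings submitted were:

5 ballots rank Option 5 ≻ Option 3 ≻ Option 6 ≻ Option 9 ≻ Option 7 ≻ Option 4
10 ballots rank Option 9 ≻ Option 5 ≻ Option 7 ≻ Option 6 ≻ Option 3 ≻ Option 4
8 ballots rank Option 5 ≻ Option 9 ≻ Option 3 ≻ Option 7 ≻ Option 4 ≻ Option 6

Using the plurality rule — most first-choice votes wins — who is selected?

Option 5

First-place vote totals:
  Option 4: 0
  Option 5: 13
  Option 7: 0
  Option 3: 0
  Option 9: 10
  Option 6: 0
Option 5 has the most first-place votes.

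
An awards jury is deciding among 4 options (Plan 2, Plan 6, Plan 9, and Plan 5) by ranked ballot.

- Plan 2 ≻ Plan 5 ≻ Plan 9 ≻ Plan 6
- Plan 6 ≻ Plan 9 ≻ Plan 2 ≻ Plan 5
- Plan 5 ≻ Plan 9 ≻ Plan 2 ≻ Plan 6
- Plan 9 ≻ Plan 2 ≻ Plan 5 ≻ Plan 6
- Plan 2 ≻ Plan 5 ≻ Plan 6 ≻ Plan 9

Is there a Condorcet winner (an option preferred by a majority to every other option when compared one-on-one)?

No

Head-to-head results (5 voters total):
Plan 2 vs Plan 6: Plan 2 wins 4–1.
Plan 2 vs Plan 9: Plan 9 wins 3–2.
Plan 2 vs Plan 5: Plan 2 wins 4–1.
Plan 6 vs Plan 9: Plan 9 wins 3–2.
Plan 6 vs Plan 5: Plan 5 wins 4–1.
Plan 9 vs Plan 5: Plan 5 wins 3–2.
No candidate beats all others: Plan 2 beats Plan 5 beats Plan 9 beats Plan 2, a majority cycle.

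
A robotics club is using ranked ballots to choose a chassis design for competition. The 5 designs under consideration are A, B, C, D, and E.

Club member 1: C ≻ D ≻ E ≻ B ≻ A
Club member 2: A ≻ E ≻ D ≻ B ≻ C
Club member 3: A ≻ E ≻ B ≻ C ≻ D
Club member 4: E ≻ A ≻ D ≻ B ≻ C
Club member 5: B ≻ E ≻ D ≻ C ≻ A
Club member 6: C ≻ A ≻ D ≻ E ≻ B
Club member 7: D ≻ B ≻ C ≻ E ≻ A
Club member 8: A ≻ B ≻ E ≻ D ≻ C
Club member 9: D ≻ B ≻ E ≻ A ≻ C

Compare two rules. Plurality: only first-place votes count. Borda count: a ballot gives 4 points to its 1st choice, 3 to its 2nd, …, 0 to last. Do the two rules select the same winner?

No

Plurality first-place counts: A 3, B 1, C 2, D 2, E 1 → A.
Borda totals: A 19, B 18, C 12, D 20, E 21 → E.
The two rules disagree: plurality picks A, Borda picks E.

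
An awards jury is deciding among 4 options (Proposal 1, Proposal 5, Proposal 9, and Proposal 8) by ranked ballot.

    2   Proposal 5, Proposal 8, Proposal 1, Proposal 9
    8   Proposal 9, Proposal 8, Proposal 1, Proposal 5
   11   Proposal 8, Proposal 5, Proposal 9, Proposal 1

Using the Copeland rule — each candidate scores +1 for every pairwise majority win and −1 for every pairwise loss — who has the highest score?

Proposal 8

Pairwise results:
  Proposal 1 vs Proposal 5: Proposal 5 wins 13–8.
  Proposal 1 vs Proposal 9: Proposal 9 wins 19–2.
  Proposal 1 vs Proposal 8: Proposal 8 wins 21–0.
  Proposal 5 vs Proposal 9: Proposal 5 wins 13–8.
  Proposal 5 vs Proposal 8: Proposal 8 wins 19–2.
  Proposal 9 vs Proposal 8: Proposal 8 wins 13–8.
Copeland scores (wins − losses):
  Proposal 1: 0 − 3 = -3
  Proposal 5: 2 − 1 = 1
  Proposal 9: 1 − 2 = -1
  Proposal 8: 3 − 0 = 3
Proposal 8 has the best Copeland score.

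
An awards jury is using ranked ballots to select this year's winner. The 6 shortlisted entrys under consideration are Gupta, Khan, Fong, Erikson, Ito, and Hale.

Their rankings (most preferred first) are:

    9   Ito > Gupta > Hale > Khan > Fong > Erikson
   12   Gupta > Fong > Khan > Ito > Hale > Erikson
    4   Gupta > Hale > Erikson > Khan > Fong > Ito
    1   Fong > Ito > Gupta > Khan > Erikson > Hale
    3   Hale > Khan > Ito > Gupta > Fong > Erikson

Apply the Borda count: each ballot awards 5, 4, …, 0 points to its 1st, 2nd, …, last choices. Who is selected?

Gupta

Borda scores:
  Gupta: 9·4 + 12·5 + 4·5 + 3 + 3·2 = 125
  Khan: 9·2 + 12·3 + 4·2 + 2 + 3·4 = 76
  Fong: 9·1 + 12·4 + 4·1 + 5 + 3·1 = 69
  Erikson: 9·0 + 12·0 + 4·3 + 1 + 3·0 = 13
  Ito: 9·5 + 12·2 + 4·0 + 4 + 3·3 = 82
  Hale: 9·3 + 12·1 + 4·4 + 0 + 3·5 = 70
Gupta has the highest total.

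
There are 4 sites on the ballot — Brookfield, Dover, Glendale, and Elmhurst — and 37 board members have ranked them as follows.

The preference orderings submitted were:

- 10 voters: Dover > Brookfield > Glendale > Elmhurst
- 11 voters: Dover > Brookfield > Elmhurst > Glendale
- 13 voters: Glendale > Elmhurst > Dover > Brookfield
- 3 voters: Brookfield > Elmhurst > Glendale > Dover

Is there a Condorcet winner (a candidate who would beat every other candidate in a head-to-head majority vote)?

Yes

Head-to-head results (37 voters total):
Brookfield vs Dover: Dover wins 34–3.
Brookfield vs Glendale: Brookfield wins 24–13.
Brookfield vs Elmhurst: Brookfield wins 24–13.
Dover vs Glendale: Dover wins 21–16.
Dover vs Elmhurst: Dover wins 21–16.
Glendale vs Elmhurst: Glendale wins 23–14.
Dover beats each rival — Brookfield (34–3), Glendale (21–16), Elmhurst (21–16) — so Dover is the Condorcet winner.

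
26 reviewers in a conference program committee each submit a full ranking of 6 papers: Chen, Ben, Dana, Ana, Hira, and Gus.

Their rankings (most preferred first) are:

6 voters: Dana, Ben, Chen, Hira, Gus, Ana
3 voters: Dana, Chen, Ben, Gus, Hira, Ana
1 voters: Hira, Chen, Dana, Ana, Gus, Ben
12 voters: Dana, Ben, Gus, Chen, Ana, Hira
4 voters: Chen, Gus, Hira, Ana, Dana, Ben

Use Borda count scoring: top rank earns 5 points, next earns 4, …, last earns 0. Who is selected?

Borda scores:
  Chen: 6·3 + 3·4 + 4 + 12·2 + 4·5 = 78
  Ben: 6·4 + 3·3 + 0 + 12·4 + 4·0 = 81
  Dana: 6·5 + 3·5 + 3 + 12·5 + 4·1 = 112
  Ana: 6·0 + 3·0 + 2 + 12·1 + 4·2 = 22
  Hira: 6·2 + 3·1 + 5 + 12·0 + 4·3 = 32
  Gus: 6·1 + 3·2 + 1 + 12·3 + 4·4 = 65
Dana has the highest total.

Dana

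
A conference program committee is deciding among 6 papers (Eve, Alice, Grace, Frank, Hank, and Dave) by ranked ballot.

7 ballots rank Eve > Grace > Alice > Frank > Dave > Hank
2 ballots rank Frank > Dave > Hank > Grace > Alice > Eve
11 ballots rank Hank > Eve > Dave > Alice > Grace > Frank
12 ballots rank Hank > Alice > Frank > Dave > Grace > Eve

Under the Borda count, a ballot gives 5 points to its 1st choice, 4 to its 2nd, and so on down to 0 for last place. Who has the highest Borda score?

Borda scores:
  Eve: 7·5 + 2·0 + 11·4 + 12·0 = 79
  Alice: 7·3 + 2·1 + 11·2 + 12·4 = 93
  Grace: 7·4 + 2·2 + 11·1 + 12·1 = 55
  Frank: 7·2 + 2·5 + 11·0 + 12·3 = 60
  Hank: 7·0 + 2·3 + 11·5 + 12·5 = 121
  Dave: 7·1 + 2·4 + 11·3 + 12·2 = 72
Hank has the highest total.

Hank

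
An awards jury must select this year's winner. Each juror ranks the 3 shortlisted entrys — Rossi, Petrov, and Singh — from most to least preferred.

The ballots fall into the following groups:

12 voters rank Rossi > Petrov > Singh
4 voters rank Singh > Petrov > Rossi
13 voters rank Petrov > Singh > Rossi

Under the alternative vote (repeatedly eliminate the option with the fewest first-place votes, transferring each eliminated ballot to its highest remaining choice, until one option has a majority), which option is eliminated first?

Singh

Round 1: Petrov 13, Rossi 12, Singh 4. Singh has the fewest and is eliminated.
Round 2: Petrov 17, Rossi 12. Petrov has a majority.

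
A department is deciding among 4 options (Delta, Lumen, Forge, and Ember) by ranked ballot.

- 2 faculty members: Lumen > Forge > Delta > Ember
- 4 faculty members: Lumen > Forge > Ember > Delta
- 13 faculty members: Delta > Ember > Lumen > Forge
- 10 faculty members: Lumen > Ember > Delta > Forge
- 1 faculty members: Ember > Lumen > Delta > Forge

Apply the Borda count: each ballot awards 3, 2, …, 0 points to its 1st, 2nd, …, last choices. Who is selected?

Borda scores:
  Delta: 2·1 + 4·0 + 13·3 + 10·1 + 1 = 52
  Lumen: 2·3 + 4·3 + 13·1 + 10·3 + 2 = 63
  Forge: 2·2 + 4·2 + 13·0 + 10·0 + 0 = 12
  Ember: 2·0 + 4·1 + 13·2 + 10·2 + 3 = 53
Lumen has the highest total.

Lumen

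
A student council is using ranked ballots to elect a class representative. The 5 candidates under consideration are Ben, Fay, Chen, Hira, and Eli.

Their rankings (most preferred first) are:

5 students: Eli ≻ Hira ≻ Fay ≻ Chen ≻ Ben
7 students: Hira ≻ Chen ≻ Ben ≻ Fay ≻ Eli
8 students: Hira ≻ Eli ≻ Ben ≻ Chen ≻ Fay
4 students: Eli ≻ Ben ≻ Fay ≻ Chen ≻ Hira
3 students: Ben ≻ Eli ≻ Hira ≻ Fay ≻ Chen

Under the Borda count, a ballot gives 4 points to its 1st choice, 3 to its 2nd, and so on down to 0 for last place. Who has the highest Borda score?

Borda scores:
  Ben: 5·0 + 7·2 + 8·2 + 4·3 + 3·4 = 54
  Fay: 5·2 + 7·1 + 8·0 + 4·2 + 3·1 = 28
  Chen: 5·1 + 7·3 + 8·1 + 4·1 + 3·0 = 38
  Hira: 5·3 + 7·4 + 8·4 + 4·0 + 3·2 = 81
  Eli: 5·4 + 7·0 + 8·3 + 4·4 + 3·3 = 69
Hira has the highest total.

Hira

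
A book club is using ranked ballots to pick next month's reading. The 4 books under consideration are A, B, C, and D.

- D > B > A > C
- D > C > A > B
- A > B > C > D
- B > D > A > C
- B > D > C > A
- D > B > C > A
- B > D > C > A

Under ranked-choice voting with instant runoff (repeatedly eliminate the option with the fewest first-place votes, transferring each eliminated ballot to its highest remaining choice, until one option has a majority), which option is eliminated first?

Round 1: B 3, D 3, A 1, C 0. C has the fewest and is eliminated.
Round 2: B 3, D 3, A 1. A has the fewest and is eliminated.
Round 3: B 4, D 3. B has a majority.

C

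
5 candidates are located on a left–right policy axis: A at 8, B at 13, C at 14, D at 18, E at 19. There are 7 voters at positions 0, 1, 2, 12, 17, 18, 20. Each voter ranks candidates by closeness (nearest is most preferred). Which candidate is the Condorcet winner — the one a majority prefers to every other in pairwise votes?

With single-peaked preferences on a line, the Condorcet winner is the candidate closest to the median voter.
The median voter (position 12) is closest to B at 13.
Check: B vs E — voters closer to B: 4 of 7.

B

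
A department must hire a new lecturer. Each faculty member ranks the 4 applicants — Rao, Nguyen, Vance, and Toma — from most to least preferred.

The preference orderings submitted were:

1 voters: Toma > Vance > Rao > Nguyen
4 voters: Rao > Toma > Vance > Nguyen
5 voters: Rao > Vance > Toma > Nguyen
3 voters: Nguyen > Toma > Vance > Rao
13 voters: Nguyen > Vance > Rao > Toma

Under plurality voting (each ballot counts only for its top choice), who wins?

First-place vote totals:
  Rao: 9
  Nguyen: 16
  Vance: 0
  Toma: 1
Nguyen has the most first-place votes.

Nguyen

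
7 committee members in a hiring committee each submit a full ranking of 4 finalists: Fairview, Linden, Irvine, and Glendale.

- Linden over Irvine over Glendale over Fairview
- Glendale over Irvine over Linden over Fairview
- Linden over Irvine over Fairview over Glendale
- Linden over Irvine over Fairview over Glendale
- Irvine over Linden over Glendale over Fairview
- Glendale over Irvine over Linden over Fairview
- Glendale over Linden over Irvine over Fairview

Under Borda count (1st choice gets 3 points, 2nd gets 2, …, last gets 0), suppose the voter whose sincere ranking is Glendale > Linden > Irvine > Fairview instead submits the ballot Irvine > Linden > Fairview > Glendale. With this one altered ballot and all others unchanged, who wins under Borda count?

Irvine

Borda totals with the altered ballot: Fairview 3, Linden 15, Irvine 16, Glendale 8.
The switch changes the winner from Linden to Irvine.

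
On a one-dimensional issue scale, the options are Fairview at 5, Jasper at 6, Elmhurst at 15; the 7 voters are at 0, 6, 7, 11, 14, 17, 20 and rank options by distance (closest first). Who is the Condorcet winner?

Elmhurst

With single-peaked preferences on a line, the Condorcet winner is the candidate closest to the median voter.
The median voter (position 11) is closest to Elmhurst at 15.
Check: Elmhurst vs Fairview — voters closer to Elmhurst: 4 of 7.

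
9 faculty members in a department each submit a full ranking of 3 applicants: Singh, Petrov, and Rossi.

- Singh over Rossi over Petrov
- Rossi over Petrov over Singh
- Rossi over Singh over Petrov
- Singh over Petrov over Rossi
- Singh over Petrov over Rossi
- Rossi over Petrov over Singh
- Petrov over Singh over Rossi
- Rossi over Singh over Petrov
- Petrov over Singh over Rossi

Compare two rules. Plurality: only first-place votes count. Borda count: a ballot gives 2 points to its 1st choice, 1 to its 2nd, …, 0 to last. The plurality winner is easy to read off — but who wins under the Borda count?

Singh

Plurality first-place counts: Singh 3, Petrov 2, Rossi 4 → Rossi.
Borda totals: Singh 10, Petrov 8, Rossi 9 → Singh.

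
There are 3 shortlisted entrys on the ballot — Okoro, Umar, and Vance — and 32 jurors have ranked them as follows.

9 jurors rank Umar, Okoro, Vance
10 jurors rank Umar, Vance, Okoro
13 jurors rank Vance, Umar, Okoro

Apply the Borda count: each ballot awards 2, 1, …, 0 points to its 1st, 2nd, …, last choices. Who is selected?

Borda scores:
  Okoro: 9·1 + 10·0 + 13·0 = 9
  Umar: 9·2 + 10·2 + 13·1 = 51
  Vance: 9·0 + 10·1 + 13·2 = 36
Umar has the highest total.

Umar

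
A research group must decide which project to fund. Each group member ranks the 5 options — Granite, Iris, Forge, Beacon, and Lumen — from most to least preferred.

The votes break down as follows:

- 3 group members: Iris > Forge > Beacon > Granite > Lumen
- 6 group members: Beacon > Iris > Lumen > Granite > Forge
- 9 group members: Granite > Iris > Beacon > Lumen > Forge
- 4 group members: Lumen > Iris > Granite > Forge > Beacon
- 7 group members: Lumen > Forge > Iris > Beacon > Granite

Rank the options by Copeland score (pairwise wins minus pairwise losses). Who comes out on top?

Iris

Pairwise results:
  Granite vs Iris: Iris wins 20–9.
  Granite vs Forge: Granite wins 19–10.
  Granite vs Beacon: Beacon wins 16–13.
  Granite vs Lumen: Lumen wins 17–12.
  Iris vs Forge: Iris wins 22–7.
  Iris vs Beacon: Iris wins 23–6.
  Iris vs Lumen: Iris wins 18–11.
  Forge vs Beacon: Beacon wins 15–14.
  Forge vs Lumen: Lumen wins 26–3.
  Beacon vs Lumen: Beacon wins 18–11.
Copeland scores (wins − losses):
  Granite: 1 − 3 = -2
  Iris: 4 − 0 = 4
  Forge: 0 − 4 = -4
  Beacon: 3 − 1 = 2
  Lumen: 2 − 2 = 0
Iris has the best Copeland score.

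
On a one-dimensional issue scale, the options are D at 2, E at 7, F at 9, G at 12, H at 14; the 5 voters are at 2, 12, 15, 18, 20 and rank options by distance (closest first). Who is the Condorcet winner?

H

With single-peaked preferences on a line, the Condorcet winner is the candidate closest to the median voter.
The median voter (position 15) is closest to H at 14.
Check: H vs F — voters closer to H: 4 of 5.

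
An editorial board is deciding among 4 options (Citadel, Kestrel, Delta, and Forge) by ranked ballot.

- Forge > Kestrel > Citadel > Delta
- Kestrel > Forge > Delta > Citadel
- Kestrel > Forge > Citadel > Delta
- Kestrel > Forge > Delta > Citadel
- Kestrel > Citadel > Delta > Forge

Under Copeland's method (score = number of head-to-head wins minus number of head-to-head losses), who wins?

Pairwise results:
  Citadel vs Kestrel: Kestrel wins 5–0.
  Citadel vs Delta: Citadel wins 3–2.
  Citadel vs Forge: Forge wins 4–1.
  Kestrel vs Delta: Kestrel wins 5–0.
  Kestrel vs Forge: Kestrel wins 4–1.
  Delta vs Forge: Forge wins 4–1.
Copeland scores (wins − losses):
  Citadel: 1 − 2 = -1
  Kestrel: 3 − 0 = 3
  Delta: 0 − 3 = -3
  Forge: 2 − 1 = 1
Kestrel has the best Copeland score.

Kestrel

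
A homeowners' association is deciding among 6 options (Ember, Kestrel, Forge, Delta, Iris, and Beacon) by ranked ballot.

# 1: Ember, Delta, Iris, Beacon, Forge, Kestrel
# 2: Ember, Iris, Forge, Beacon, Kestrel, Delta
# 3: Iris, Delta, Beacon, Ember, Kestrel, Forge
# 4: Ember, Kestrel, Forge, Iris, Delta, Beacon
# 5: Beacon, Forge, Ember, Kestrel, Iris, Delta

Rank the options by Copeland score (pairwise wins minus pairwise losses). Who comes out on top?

Ember

Pairwise results:
  Ember vs Kestrel: Ember wins 5–0.
  Ember vs Forge: Ember wins 4–1.
  Ember vs Delta: Ember wins 4–1.
  Ember vs Iris: Ember wins 4–1.
  Ember vs Beacon: Ember wins 3–2.
  Kestrel vs Forge: Forge wins 3–2.
  Kestrel vs Delta: Kestrel wins 3–2.
  Kestrel vs Iris: Iris wins 3–2.
  Kestrel vs Beacon: Beacon wins 4–1.
  Forge vs Delta: Forge wins 3–2.
  Forge vs Iris: Iris wins 3–2.
  Forge vs Beacon: Beacon wins 3–2.
  Delta vs Iris: Iris wins 4–1.
  Delta vs Beacon: Delta wins 3–2.
  Iris vs Beacon: Iris wins 4–1.
Copeland scores (wins − losses):
  Ember: 5 − 0 = 5
  Kestrel: 1 − 4 = -3
  Forge: 2 − 3 = -1
  Delta: 1 − 4 = -3
  Iris: 4 − 1 = 3
  Beacon: 2 − 3 = -1
Ember has the best Copeland score.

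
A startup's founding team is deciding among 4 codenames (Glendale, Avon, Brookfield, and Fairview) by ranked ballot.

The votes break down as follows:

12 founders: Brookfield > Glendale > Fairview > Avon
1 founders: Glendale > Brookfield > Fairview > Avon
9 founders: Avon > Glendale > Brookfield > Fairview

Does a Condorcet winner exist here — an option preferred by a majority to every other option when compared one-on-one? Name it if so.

Brookfield

Head-to-head results (22 voters total):
Glendale vs Avon: Glendale wins 13–9.
Glendale vs Brookfield: Brookfield wins 12–10.
Glendale vs Fairview: Glendale wins 22–0.
Avon vs Brookfield: Brookfield wins 13–9.
Avon vs Fairview: Fairview wins 13–9.
Brookfield vs Fairview: Brookfield wins 22–0.
Brookfield beats each rival — Glendale (12–10), Avon (13–9), Fairview (22–0) — so Brookfield is the Condorcet winner.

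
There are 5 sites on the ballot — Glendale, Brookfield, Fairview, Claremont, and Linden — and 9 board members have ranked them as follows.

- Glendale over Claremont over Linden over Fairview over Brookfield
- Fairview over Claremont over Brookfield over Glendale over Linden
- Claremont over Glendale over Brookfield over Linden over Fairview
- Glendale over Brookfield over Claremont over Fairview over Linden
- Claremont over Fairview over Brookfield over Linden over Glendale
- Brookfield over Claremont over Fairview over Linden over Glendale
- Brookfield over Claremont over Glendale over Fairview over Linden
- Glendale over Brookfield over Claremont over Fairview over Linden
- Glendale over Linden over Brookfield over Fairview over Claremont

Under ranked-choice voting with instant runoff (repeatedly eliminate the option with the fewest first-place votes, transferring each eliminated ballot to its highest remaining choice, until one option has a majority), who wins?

Round 1: Glendale 4, Brookfield 2, Claremont 2, Fairview 1, Linden 0. Linden has the fewest and is eliminated.
Round 2: Glendale 4, Brookfield 2, Claremont 2, Fairview 1. Fairview has the fewest and is eliminated.
Round 3: Glendale 4, Claremont 3, Brookfield 2. Brookfield has the fewest and is eliminated.
Round 4: Claremont 5, Glendale 4. Claremont has a majority.

Claremont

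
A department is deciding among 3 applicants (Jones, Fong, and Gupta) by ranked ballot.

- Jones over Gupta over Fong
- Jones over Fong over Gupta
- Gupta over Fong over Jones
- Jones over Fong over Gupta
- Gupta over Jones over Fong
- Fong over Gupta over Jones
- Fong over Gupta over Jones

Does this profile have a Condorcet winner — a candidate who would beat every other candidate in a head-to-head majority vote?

No

Head-to-head results (7 voters total):
Jones vs Fong: Jones wins 4–3.
Jones vs Gupta: Gupta wins 4–3.
Fong vs Gupta: Fong wins 4–3.
No candidate beats all others: Jones beats Fong beats Gupta beats Jones, a majority cycle.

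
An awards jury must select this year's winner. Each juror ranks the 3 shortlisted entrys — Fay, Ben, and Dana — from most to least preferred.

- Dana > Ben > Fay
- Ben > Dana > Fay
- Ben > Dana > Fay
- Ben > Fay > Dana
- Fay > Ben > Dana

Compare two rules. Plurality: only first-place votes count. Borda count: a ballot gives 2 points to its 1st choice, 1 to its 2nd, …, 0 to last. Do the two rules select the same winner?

Yes

Plurality first-place counts: Fay 1, Ben 3, Dana 1 → Ben.
Borda totals: Fay 3, Ben 8, Dana 4 → Ben.
The two rules agree on Ben.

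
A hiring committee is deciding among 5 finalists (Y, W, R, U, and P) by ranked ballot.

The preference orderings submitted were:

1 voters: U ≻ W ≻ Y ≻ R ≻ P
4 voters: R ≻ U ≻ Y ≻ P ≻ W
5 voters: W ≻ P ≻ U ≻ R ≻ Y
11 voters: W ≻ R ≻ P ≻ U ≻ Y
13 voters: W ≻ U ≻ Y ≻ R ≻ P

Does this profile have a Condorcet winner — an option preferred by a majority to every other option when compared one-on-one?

Head-to-head results (34 voters total):
Y vs W: W wins 30–4.
Y vs R: R wins 20–14.
Y vs U: U wins 34–0.
Y vs P: Y wins 18–16.
W vs R: W wins 30–4.
W vs U: W wins 29–5.
W vs P: W wins 30–4.
R vs U: U wins 19–15.
R vs P: R wins 29–5.
U vs P: U wins 18–16.
W beats each rival — Y (30–4), R (30–4), U (29–5), P (30–4) — so W is the Condorcet winner.

Yes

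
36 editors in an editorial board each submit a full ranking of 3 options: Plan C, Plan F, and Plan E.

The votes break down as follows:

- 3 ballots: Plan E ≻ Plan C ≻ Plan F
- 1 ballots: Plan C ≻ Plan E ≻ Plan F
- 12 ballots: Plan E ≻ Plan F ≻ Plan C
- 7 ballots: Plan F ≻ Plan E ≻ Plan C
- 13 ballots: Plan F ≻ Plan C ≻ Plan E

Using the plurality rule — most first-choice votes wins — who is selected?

Plan F

First-place vote totals:
  Plan C: 1
  Plan F: 20
  Plan E: 15
Plan F has the most first-place votes.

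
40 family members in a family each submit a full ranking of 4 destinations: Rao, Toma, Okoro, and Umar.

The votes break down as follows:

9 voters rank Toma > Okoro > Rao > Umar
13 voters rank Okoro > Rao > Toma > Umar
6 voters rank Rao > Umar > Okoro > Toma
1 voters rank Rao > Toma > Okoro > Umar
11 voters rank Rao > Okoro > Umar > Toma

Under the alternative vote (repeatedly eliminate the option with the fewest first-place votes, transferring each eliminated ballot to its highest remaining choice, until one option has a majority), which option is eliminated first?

Round 1: Rao 18, Okoro 13, Toma 9, Umar 0. Umar has the fewest and is eliminated.
Round 2: Rao 18, Okoro 13, Toma 9. Toma has the fewest and is eliminated.
Round 3: Okoro 22, Rao 18. Okoro has a majority.

Umar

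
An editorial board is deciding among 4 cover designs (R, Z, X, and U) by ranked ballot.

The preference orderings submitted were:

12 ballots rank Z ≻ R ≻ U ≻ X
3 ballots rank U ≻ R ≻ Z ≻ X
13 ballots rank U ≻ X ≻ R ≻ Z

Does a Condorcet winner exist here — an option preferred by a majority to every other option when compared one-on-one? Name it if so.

Head-to-head results (28 voters total):
R vs Z: R wins 16–12.
R vs X: R wins 15–13.
R vs U: U wins 16–12.
Z vs X: Z wins 15–13.
Z vs U: U wins 16–12.
X vs U: U wins 28–0.
U beats each rival — R (16–12), Z (16–12), X (28–0) — so U is the Condorcet winner.

U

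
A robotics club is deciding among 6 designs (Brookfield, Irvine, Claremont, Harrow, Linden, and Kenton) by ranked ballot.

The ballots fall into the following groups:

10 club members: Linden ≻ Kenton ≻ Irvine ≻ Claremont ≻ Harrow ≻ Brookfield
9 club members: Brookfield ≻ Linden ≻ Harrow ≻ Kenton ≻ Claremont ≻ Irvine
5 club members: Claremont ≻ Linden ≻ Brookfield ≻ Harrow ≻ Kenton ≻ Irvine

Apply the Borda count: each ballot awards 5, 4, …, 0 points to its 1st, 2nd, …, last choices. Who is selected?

Linden

Borda scores:
  Brookfield: 10·0 + 9·5 + 5·3 = 60
  Irvine: 10·3 + 9·0 + 5·0 = 30
  Claremont: 10·2 + 9·1 + 5·5 = 54
  Harrow: 10·1 + 9·3 + 5·2 = 47
  Linden: 10·5 + 9·4 + 5·4 = 106
  Kenton: 10·4 + 9·2 + 5·1 = 63
Linden has the highest total.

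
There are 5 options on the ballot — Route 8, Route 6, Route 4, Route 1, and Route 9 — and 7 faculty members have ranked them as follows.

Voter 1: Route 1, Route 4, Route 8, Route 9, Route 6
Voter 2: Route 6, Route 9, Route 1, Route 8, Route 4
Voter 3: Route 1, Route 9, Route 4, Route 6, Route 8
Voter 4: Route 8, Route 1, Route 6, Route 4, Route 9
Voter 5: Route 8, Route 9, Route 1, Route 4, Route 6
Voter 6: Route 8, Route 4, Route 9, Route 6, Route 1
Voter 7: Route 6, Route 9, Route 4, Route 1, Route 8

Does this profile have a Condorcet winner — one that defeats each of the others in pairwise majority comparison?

Head-to-head results (7 voters total):
Route 8 vs Route 6: Route 8 wins 4–3.
Route 8 vs Route 4: Route 8 wins 4–3.
Route 8 vs Route 1: Route 1 wins 4–3.
Route 8 vs Route 9: Route 8 wins 4–3.
Route 6 vs Route 4: Route 4 wins 4–3.
Route 6 vs Route 1: Route 1 wins 4–3.
Route 6 vs Route 9: Route 9 wins 4–3.
Route 4 vs Route 1: Route 1 wins 5–2.
Route 4 vs Route 9: Route 9 wins 4–3.
Route 1 vs Route 9: Route 9 wins 4–3.
No candidate beats all others: Route 8 beats Route 9 beats Route 1 beats Route 8, a majority cycle.

No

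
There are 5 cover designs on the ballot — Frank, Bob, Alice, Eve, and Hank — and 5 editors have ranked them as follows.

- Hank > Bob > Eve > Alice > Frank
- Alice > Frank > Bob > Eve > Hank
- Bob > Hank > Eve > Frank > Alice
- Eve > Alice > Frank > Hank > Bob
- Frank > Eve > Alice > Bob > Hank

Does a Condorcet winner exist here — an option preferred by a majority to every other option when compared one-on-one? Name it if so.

Head-to-head results (5 voters total):
Frank vs Bob: Frank wins 3–2.
Frank vs Alice: Alice wins 3–2.
Frank vs Eve: Eve wins 3–2.
Frank vs Hank: Frank wins 3–2.
Bob vs Alice: Alice wins 3–2.
Bob vs Eve: Bob wins 3–2.
Bob vs Hank: Bob wins 3–2.
Alice vs Eve: Eve wins 4–1.
Alice vs Hank: Alice wins 3–2.
Eve vs Hank: Eve wins 3–2.
No candidate beats all others: Frank beats Bob beats Eve beats Frank, a majority cycle.

None — there is no Condorcet winner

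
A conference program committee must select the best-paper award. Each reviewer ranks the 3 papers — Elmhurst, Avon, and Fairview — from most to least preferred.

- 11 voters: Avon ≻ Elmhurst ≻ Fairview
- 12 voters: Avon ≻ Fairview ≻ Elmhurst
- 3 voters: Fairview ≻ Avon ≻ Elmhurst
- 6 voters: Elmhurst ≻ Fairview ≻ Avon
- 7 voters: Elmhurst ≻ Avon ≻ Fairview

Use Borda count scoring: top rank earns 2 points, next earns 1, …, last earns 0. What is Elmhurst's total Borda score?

Borda scores:
  Elmhurst: 11·1 + 12·0 + 3·0 + 6·2 + 7·2 = 37
  Avon: 11·2 + 12·2 + 3·1 + 6·0 + 7·1 = 56
  Fairview: 11·0 + 12·1 + 3·2 + 6·1 + 7·0 = 24

37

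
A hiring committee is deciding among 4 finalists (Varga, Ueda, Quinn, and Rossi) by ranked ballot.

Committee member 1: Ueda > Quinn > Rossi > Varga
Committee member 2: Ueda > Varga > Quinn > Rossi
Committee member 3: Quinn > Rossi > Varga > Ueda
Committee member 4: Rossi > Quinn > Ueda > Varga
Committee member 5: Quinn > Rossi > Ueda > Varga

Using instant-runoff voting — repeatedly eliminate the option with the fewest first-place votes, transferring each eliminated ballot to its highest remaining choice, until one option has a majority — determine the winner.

Round 1: Ueda 2, Quinn 2, Rossi 1, Varga 0. Varga has the fewest and is eliminated.
Round 2: Ueda 2, Quinn 2, Rossi 1. Rossi has the fewest and is eliminated.
Round 3: Quinn 3, Ueda 2. Quinn has a majority.

Quinn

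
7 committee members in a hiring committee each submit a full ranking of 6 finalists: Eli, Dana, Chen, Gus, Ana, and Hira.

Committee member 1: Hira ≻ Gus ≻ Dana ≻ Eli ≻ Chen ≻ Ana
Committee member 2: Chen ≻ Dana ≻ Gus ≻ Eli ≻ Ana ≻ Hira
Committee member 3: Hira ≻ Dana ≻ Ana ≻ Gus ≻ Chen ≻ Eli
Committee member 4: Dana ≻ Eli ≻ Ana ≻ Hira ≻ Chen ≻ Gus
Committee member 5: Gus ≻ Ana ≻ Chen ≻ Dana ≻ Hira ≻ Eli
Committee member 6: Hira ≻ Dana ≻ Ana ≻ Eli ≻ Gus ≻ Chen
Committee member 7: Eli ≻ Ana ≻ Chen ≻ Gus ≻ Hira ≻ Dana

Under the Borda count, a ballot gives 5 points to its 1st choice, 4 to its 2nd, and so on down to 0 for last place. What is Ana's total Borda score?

18

Borda scores:
  Eli: 2 + 2 + 0 + 4 + 0 + 2 + 5 = 15
  Dana: 3 + 4 + 4 + 5 + 2 + 4 + 0 = 22
  Chen: 1 + 5 + 1 + 1 + 3 + 0 + 3 = 14
  Gus: 4 + 3 + 2 + 0 + 5 + 1 + 2 = 17
  Ana: 0 + 1 + 3 + 3 + 4 + 3 + 4 = 18
  Hira: 5 + 0 + 5 + 2 + 1 + 5 + 1 = 19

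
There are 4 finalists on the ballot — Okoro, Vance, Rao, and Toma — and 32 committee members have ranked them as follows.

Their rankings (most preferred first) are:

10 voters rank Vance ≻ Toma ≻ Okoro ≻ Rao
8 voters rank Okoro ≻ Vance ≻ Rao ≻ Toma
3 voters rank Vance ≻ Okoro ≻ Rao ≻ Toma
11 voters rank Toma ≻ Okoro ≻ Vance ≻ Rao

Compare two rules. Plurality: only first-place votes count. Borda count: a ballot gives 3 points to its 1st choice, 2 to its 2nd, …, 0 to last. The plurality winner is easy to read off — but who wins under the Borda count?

Vance

Plurality first-place counts: Okoro 8, Vance 13, Rao 0, Toma 11 → Vance.
Borda totals: Okoro 62, Vance 66, Rao 11, Toma 53 → Vance.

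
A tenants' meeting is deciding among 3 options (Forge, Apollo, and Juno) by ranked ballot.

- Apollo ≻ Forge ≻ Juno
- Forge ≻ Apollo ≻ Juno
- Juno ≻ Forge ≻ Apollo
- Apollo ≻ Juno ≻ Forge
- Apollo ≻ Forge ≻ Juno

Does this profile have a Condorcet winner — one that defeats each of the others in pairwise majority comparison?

Yes

Head-to-head results (5 voters total):
Forge vs Apollo: Apollo wins 3–2.
Forge vs Juno: Forge wins 3–2.
Apollo vs Juno: Apollo wins 4–1.
Apollo beats each rival — Forge (3–2), Juno (4–1) — so Apollo is the Condorcet winner.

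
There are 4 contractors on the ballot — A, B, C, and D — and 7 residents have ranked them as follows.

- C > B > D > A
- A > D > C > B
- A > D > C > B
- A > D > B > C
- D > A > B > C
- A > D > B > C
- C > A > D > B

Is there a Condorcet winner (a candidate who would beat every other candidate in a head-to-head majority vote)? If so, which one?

A

Head-to-head results (7 voters total):
A vs B: A wins 6–1.
A vs C: A wins 5–2.
A vs D: A wins 5–2.
B vs C: C wins 4–3.
B vs D: D wins 6–1.
C vs D: D wins 5–2.
A beats each rival — B (6–1), C (5–2), D (5–2) — so A is the Condorcet winner.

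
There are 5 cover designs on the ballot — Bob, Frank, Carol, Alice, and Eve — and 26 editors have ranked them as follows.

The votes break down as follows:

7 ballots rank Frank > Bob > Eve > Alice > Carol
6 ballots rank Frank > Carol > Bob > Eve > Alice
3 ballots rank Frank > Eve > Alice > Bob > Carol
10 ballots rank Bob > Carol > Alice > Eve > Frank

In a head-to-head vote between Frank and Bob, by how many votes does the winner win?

6

Ballots ranking Frank above Bob: 7+6+3 = 16.
Ballots ranking Bob above Frank: 10.
Frank wins 16–10, a margin of 6.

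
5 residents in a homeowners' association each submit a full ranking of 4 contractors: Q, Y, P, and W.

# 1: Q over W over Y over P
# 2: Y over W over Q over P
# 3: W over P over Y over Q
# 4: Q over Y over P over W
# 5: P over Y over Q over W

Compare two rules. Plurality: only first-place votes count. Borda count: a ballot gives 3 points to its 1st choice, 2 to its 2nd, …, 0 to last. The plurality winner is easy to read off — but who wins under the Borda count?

Y

Plurality first-place counts: Q 2, Y 1, P 1, W 1 → Q.
Borda totals: Q 8, Y 9, P 6, W 7 → Y.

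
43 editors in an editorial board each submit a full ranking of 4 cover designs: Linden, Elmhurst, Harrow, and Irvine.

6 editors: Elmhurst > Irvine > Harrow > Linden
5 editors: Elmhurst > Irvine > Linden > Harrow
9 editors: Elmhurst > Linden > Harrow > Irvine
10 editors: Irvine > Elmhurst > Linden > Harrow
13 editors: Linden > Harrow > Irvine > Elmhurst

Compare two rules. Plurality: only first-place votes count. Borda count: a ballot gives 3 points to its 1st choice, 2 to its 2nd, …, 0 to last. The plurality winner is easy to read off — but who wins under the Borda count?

Elmhurst

Plurality first-place counts: Linden 13, Elmhurst 20, Harrow 0, Irvine 10 → Elmhurst.
Borda totals: Linden 72, Elmhurst 80, Harrow 41, Irvine 65 → Elmhurst.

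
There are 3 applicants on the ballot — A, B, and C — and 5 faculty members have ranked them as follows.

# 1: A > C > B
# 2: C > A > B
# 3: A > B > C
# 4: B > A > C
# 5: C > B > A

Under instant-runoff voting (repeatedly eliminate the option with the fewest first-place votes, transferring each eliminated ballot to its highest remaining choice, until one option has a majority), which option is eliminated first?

Round 1: A 2, C 2, B 1. B has the fewest and is eliminated.
Round 2: A 3, C 2. A has a majority.

B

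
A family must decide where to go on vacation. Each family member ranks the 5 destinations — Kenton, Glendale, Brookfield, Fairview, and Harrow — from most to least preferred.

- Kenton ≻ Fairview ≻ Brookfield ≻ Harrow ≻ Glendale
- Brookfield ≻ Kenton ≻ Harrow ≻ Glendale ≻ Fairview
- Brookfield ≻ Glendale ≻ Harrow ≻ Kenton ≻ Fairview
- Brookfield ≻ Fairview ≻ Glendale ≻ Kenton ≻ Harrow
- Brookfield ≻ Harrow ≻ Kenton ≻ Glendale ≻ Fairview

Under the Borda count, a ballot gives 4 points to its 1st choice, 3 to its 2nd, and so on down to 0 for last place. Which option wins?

Borda scores:
  Kenton: 4 + 3 + 1 + 1 + 2 = 11
  Glendale: 0 + 1 + 3 + 2 + 1 = 7
  Brookfield: 2 + 4 + 4 + 4 + 4 = 18
  Fairview: 3 + 0 + 0 + 3 + 0 = 6
  Harrow: 1 + 2 + 2 + 0 + 3 = 8
Brookfield has the highest total.

Brookfield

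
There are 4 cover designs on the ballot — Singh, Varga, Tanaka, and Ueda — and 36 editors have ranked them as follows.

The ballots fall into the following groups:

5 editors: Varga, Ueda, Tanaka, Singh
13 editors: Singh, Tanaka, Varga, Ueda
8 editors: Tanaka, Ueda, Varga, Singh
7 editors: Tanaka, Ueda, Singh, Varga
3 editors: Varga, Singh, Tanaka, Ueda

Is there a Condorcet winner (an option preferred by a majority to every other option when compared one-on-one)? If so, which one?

Head-to-head results (36 voters total):
Singh vs Varga: Singh wins 20–16.
Singh vs Tanaka: Tanaka wins 20–16.
Singh vs Ueda: Ueda wins 20–16.
Varga vs Tanaka: Tanaka wins 28–8.
Varga vs Ueda: Varga wins 21–15.
Tanaka vs Ueda: Tanaka wins 31–5.
Tanaka beats each rival — Singh (20–16), Varga (28–8), Ueda (31–5) — so Tanaka is the Condorcet winner.

Tanaka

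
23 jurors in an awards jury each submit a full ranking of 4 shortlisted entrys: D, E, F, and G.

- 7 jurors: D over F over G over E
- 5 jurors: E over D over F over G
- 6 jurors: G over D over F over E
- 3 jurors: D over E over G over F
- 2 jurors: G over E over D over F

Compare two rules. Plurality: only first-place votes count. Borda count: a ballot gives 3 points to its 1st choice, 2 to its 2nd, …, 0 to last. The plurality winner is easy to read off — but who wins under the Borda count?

Plurality first-place counts: D 10, E 5, F 0, G 8 → D.
Borda totals: D 54, E 25, F 25, G 34 → D.

D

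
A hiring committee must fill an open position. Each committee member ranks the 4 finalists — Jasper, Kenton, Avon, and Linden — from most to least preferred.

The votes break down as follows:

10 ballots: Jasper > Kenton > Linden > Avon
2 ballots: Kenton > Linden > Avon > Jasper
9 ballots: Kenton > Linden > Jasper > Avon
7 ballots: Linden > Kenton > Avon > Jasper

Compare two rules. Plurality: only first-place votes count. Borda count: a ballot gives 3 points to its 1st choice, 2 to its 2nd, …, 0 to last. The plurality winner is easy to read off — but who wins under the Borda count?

Kenton

Plurality first-place counts: Jasper 10, Kenton 11, Avon 0, Linden 7 → Kenton.
Borda totals: Jasper 39, Kenton 67, Avon 9, Linden 53 → Kenton.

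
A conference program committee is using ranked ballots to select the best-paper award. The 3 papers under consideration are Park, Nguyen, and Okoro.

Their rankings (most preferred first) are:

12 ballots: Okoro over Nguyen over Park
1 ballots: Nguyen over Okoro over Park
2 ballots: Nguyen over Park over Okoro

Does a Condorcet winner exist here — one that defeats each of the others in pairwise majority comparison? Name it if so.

Okoro

Head-to-head results (15 voters total):
Park vs Nguyen: Nguyen wins 15–0.
Park vs Okoro: Okoro wins 13–2.
Nguyen vs Okoro: Okoro wins 12–3.
Okoro beats each rival — Park (13–2), Nguyen (12–3) — so Okoro is the Condorcet winner.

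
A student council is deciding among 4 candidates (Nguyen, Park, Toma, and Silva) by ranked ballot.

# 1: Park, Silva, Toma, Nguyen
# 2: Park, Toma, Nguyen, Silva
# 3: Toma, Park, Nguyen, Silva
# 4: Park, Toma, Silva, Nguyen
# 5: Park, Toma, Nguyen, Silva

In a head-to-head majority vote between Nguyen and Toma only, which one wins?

Ballots ranking Nguyen above Toma: 0.
Ballots ranking Toma above Nguyen: 5.
Toma wins the head-to-head, 5–0.

Toma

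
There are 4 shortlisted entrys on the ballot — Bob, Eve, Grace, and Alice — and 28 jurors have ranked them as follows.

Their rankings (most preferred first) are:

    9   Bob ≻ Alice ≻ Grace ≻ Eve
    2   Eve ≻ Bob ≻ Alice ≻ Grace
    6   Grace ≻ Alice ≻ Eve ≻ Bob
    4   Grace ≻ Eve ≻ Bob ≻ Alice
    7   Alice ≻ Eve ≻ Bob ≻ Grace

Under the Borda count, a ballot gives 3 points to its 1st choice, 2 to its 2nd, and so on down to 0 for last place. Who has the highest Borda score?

Borda scores:
  Bob: 9·3 + 2·2 + 6·0 + 4·1 + 7·1 = 42
  Eve: 9·0 + 2·3 + 6·1 + 4·2 + 7·2 = 34
  Grace: 9·1 + 2·0 + 6·3 + 4·3 + 7·0 = 39
  Alice: 9·2 + 2·1 + 6·2 + 4·0 + 7·3 = 53
Alice has the highest total.

Alice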